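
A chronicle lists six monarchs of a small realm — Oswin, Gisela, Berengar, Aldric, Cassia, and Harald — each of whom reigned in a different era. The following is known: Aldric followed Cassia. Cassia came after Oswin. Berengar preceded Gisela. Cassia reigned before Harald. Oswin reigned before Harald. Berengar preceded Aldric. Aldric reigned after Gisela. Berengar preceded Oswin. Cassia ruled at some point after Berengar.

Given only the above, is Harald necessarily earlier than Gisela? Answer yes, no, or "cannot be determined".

No chain of stated constraints runs from Harald to Gisela, and none runs from Gisela to Harald either.
So the relative order of Harald and Gisela is not fixed by the given facts.

cannot be determined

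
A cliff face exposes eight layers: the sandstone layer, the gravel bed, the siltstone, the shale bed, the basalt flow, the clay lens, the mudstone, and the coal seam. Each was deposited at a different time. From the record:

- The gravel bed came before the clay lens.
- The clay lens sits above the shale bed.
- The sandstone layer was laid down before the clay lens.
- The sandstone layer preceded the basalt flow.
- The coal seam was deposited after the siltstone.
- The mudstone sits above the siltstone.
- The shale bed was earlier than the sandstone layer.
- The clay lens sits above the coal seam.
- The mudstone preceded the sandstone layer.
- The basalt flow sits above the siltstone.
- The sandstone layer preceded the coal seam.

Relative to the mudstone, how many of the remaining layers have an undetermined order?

Forced before the mudstone: the siltstone; forced after the mudstone: the basalt flow, the clay lens, the coal seam, and the sandstone layer.
That leaves the gravel bed and the shale bed with no forced order relative to the mudstone — 2.

2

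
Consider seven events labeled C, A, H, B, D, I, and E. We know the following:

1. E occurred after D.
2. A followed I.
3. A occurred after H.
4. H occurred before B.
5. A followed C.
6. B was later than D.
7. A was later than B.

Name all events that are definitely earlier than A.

Directly stated before A: B, C, H, and I.
D reaches A via D → B → A.

B, C, D, H, I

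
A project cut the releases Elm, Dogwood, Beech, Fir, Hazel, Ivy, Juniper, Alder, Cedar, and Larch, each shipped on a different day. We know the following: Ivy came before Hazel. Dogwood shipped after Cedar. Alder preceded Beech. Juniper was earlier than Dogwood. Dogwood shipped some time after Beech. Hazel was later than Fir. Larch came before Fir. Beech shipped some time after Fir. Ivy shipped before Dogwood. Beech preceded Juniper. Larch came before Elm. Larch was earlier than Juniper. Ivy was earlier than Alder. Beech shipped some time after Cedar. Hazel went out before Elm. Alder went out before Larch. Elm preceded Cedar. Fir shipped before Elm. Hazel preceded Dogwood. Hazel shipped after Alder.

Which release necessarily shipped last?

Every other release has a chain of constraints placing it before Dogwood, so Dogwood is last.

Dogwood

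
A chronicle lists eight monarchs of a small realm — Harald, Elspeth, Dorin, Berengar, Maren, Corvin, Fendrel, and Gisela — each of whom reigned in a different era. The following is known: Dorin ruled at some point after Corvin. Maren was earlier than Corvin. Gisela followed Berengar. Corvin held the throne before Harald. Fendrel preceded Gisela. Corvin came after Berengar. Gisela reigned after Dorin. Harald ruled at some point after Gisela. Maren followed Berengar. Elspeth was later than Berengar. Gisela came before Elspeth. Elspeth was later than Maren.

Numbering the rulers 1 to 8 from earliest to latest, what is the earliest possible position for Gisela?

6

Berengar, Corvin, Dorin, Fendrel, and Maren must all come before Gisela — 5 forced predecessors.
Nothing else is forced ahead of Gisela, so their earliest slot is position 5 + 1 = 6.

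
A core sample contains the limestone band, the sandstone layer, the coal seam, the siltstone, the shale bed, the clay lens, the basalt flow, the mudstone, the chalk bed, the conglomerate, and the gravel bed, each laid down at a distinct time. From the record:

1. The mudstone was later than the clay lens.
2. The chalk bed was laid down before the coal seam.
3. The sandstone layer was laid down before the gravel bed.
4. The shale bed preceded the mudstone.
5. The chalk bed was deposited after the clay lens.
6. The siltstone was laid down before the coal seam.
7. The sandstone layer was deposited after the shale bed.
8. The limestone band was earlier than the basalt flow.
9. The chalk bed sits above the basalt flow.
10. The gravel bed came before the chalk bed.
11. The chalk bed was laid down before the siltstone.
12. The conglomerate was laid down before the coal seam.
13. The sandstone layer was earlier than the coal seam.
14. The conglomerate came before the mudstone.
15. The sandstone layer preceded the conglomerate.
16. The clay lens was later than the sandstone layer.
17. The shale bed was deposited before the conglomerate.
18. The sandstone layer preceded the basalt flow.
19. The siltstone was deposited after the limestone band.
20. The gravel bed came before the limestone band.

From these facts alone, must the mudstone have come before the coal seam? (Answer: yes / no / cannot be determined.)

cannot be determined

No chain of stated constraints runs from the mudstone to the coal seam, and none runs from the coal seam to the mudstone either.
So the relative order of the mudstone and the coal seam is not fixed by the given facts.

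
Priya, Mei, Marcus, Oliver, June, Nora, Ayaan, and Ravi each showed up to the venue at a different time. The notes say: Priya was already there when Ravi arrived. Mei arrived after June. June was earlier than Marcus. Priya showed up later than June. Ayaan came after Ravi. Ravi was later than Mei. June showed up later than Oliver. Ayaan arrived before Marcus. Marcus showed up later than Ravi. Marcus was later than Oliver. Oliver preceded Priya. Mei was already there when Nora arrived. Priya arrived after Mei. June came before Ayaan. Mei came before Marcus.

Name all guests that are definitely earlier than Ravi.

Directly stated before Ravi: Mei and Priya.
June reaches Ravi via June → Priya → Ravi.
Oliver reaches Ravi via Oliver → Priya → Ravi.
No chain forces Ayaan (or any of the others) ahead of Ravi.

June, Mei, Oliver, Priya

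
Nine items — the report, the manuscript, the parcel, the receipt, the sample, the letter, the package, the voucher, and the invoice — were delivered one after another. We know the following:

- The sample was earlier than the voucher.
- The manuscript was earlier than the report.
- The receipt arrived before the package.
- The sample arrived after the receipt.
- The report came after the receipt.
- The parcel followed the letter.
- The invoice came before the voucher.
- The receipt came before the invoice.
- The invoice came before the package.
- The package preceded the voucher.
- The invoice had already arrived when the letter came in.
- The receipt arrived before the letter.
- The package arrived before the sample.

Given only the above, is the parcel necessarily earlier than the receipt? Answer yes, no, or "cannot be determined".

Tracing the constraints gives the receipt → the letter → the parcel, so the receipt must come before the parcel.
That means the parcel cannot be before the receipt.

no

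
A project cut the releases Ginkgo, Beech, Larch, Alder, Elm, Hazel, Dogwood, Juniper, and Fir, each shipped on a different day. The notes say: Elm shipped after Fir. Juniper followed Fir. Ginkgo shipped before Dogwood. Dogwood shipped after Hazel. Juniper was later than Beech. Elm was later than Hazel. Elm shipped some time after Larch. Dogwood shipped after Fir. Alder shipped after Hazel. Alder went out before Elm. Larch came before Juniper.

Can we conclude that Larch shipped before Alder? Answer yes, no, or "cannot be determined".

No chain of stated constraints runs from Larch to Alder, and none runs from Alder to Larch either.
So the relative order of Larch and Alder is not fixed by the given facts.

cannot be determined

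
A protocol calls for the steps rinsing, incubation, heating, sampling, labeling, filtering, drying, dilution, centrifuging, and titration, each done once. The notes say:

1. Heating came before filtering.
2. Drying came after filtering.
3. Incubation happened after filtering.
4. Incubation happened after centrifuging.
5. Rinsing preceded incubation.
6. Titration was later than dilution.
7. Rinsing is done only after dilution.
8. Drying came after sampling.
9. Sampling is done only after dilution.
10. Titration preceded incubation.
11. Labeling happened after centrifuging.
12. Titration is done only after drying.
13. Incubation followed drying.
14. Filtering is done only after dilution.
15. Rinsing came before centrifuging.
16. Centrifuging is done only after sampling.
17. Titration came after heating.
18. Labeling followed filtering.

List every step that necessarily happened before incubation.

Directly stated before incubation: centrifuging, drying, filtering, rinsing, and titration.
Dilution reaches incubation via dilution → filtering → incubation.
Heating reaches incubation via heating → titration → incubation.
Sampling reaches incubation via sampling → drying → incubation.
No chain forces labeling ahead of incubation.

centrifuging, dilution, drying, filtering, heating, rinsing, sampling, titration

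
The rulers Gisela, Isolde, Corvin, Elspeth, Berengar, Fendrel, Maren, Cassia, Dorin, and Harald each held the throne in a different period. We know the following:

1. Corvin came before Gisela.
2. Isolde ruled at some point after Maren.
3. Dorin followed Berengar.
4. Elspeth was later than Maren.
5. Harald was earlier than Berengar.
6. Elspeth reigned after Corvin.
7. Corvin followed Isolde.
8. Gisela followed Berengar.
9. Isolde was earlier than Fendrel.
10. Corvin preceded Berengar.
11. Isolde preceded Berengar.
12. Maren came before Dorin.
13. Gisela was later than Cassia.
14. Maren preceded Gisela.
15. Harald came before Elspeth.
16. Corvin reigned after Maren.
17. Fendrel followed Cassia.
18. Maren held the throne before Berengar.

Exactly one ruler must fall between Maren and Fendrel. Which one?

Isolde

Tracing the constraints gives Maren → Isolde → Fendrel, so Isolde sits after Maren and before Fendrel.
No other ruler is forced both after Maren and before Fendrel.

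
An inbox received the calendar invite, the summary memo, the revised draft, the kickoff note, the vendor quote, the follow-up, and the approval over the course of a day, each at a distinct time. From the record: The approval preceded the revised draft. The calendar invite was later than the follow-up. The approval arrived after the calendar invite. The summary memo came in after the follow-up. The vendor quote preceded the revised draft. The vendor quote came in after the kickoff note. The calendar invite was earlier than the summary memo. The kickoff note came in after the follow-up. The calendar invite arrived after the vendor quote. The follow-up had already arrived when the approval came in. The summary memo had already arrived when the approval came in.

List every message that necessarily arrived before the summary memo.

Directly stated before the summary memo: the calendar invite and the follow-up.
The kickoff note reaches the summary memo via the kickoff note → the vendor quote → the calendar invite → the summary memo.
The vendor quote reaches the summary memo via the vendor quote → the calendar invite → the summary memo.

the calendar invite, the follow-up, the kickoff note, the vendor quote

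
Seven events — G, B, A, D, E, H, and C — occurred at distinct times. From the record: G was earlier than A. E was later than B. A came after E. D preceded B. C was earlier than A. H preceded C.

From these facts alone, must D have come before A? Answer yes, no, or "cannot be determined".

yes

Chain the constraints: D → B → E → A. Each link is directly stated, so D comes before A.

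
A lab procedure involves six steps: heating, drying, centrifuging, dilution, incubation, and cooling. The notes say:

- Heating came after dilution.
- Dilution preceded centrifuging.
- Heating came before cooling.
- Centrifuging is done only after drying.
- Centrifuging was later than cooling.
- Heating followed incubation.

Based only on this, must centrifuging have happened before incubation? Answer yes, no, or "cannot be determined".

Tracing the constraints gives incubation → heating → cooling → centrifuging, so incubation must come before centrifuging.
That means centrifuging cannot be before incubation.

no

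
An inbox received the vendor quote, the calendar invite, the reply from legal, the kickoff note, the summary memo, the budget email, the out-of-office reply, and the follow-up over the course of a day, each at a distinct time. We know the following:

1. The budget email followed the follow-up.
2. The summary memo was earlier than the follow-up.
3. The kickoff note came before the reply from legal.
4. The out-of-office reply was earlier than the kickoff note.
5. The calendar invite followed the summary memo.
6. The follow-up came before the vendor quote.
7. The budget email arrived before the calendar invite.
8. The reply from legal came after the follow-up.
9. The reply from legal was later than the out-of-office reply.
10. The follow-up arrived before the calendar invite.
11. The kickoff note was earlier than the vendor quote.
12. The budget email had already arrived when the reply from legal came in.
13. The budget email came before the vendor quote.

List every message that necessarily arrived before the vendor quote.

the budget email, the follow-up, the kickoff note, the out-of-office reply, the summary memo

Directly stated before the vendor quote: the budget email, the follow-up, and the kickoff note.
The out-of-office reply reaches the vendor quote via the out-of-office reply → the kickoff note → the vendor quote.
The summary memo reaches the vendor quote via the summary memo → the follow-up → the vendor quote.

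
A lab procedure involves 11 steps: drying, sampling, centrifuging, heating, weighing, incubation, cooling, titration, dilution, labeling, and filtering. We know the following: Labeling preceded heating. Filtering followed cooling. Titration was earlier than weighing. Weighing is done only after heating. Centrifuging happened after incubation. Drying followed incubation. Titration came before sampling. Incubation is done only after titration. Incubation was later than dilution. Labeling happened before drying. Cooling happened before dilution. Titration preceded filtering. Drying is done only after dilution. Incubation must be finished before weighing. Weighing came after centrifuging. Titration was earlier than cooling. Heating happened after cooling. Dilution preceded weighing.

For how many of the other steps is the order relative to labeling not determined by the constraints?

Forced after labeling: drying, heating, and weighing.
That leaves centrifuging, cooling, dilution, filtering, incubation, sampling, and titration with no forced order relative to labeling — 7.

7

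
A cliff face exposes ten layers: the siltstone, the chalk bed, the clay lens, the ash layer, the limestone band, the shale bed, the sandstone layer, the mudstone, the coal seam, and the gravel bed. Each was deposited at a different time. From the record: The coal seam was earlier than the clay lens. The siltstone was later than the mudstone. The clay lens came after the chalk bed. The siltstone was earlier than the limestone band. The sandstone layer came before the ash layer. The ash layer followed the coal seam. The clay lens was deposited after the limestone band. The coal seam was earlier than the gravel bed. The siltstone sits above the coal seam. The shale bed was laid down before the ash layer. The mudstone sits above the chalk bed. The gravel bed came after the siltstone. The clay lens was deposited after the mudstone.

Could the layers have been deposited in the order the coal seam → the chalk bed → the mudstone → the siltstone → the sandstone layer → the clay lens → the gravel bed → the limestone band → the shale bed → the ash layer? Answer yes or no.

The constraints require the limestone band before the clay lens, but in the proposed sequence the clay lens appears ahead of the limestone band. That one violation is enough.

no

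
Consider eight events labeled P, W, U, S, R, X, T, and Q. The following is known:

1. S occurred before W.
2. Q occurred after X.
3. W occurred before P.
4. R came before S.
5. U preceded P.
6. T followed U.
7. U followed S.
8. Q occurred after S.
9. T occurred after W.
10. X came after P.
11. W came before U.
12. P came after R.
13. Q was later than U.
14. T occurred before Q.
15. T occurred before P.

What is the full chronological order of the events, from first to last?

R, S, W, U, T, P, X, Q

The constraints fix every adjacent pair, so only one ordering works:
R → S → W → U → T → P → X → Q.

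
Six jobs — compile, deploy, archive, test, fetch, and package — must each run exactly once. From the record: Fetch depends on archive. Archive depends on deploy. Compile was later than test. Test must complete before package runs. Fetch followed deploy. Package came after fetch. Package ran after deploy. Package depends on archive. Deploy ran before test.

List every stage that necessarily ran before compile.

Directly stated before compile: test.
Deploy reaches compile via deploy → test → compile.

deploy, test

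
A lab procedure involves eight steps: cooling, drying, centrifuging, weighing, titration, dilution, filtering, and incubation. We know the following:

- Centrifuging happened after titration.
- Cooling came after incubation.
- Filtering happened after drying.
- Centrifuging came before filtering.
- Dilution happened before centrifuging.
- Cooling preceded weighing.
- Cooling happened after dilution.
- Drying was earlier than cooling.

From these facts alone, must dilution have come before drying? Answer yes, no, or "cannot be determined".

cannot be determined

No chain of stated constraints runs from dilution to drying, and none runs from drying to dilution either.
So the relative order of dilution and drying is not fixed by the given facts.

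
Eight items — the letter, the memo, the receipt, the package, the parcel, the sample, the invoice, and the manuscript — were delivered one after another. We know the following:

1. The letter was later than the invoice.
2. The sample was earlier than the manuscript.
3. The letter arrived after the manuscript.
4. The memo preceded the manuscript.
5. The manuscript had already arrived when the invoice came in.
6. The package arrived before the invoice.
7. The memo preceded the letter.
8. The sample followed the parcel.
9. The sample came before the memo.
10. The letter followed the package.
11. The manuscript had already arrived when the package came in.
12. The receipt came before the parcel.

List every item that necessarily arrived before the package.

Directly stated before the package: the manuscript.
The memo reaches the package via the memo → the manuscript → the package.
The parcel reaches the package via the parcel → the sample → the manuscript → the package.
The receipt reaches the package via the receipt → the parcel → the sample → the manuscript → the package.
Likewise the sample reaches the package by chaining the stated constraints.

the manuscript, the memo, the parcel, the receipt, the sample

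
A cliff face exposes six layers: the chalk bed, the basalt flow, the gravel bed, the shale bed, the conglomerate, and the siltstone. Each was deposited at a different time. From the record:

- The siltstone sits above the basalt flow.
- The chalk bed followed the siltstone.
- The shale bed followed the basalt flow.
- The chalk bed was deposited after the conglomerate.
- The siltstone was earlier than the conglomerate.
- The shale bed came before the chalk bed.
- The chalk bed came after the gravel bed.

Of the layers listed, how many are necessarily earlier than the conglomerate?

2

Directly stated before the conglomerate: the siltstone.
The basalt flow reaches the conglomerate via the basalt flow → the siltstone → the conglomerate.
No chain forces the chalk bed (or any of the others) ahead of the conglomerate.
That's the basalt flow and the siltstone — 2 in all.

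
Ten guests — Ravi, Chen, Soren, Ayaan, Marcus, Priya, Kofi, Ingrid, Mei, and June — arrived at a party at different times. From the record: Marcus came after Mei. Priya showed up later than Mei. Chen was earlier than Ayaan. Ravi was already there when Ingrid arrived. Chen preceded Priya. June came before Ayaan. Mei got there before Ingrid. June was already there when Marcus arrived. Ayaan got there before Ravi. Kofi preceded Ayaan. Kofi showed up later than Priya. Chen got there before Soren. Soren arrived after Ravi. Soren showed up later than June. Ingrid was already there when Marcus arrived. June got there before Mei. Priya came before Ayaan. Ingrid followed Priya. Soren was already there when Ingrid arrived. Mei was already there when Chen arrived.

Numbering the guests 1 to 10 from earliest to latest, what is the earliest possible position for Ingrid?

Ayaan, Chen, June, Kofi, Mei, Priya, Ravi, and Soren must all come before Ingrid — 8 forced predecessors.
Nothing else is forced ahead of Ingrid, so their earliest slot is position 8 + 1 = 9.

9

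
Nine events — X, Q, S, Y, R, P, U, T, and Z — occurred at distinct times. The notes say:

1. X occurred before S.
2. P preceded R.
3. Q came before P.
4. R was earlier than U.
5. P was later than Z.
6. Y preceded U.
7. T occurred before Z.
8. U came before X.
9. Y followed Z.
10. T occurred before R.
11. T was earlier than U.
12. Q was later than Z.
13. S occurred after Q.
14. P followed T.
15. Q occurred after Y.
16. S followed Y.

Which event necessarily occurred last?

S

Every other event has a chain of constraints placing it before S, so S is last.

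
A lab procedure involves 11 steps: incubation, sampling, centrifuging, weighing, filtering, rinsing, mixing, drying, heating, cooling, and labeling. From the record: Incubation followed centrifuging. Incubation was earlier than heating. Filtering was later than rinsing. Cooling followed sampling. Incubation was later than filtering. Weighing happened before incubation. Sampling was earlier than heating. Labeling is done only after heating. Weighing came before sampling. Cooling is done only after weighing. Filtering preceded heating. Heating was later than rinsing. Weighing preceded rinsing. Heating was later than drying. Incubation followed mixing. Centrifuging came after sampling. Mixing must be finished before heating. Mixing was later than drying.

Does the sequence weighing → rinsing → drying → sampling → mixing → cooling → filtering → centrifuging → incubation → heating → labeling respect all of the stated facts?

Check each stated constraint against the proposed order — e.g. rinsing is ahead of heating; weighing is ahead of incubation. Every pair is in the required order; nothing is violated.

yes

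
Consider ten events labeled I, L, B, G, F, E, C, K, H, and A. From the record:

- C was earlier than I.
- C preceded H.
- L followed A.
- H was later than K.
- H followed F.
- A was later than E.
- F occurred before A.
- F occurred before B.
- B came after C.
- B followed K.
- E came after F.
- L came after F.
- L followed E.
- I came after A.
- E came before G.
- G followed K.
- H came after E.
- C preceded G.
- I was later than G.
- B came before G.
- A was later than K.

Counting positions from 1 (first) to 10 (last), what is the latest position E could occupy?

E must come before A, G, H, I, and L — 5 events forced after it.
Everything else can be placed before E in some valid order, so E can sit as late as position 10 − 5 = 5.

5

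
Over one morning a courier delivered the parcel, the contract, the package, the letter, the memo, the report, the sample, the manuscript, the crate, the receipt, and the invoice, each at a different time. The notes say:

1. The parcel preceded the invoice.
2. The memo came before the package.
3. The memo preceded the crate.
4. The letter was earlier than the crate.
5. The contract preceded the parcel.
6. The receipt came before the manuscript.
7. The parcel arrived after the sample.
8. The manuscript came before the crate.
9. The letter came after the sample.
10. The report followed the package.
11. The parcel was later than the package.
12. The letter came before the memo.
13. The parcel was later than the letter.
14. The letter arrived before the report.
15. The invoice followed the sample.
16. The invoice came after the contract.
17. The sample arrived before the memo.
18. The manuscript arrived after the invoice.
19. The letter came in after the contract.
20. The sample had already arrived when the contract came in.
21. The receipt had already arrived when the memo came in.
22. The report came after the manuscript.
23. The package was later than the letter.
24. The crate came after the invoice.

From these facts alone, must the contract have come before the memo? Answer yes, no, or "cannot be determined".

yes

Chain the constraints: the contract → the letter → the memo. Each link is directly stated, so the contract comes before the memo.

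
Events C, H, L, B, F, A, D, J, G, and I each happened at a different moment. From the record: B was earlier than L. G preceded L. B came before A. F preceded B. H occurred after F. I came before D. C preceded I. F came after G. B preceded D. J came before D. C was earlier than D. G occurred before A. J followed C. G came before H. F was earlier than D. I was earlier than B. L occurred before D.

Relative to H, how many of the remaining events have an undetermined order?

7

Forced before H: F and G.
That leaves A, B, C, D, I, J, and L with no forced order relative to H — 7.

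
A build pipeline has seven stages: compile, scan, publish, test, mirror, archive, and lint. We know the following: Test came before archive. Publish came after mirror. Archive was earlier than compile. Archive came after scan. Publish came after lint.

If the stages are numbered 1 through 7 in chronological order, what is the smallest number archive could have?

3

Scan and test must both come before archive — 2 forced predecessors.
Nothing else is forced ahead of archive, so its earliest slot is position 2 + 1 = 3.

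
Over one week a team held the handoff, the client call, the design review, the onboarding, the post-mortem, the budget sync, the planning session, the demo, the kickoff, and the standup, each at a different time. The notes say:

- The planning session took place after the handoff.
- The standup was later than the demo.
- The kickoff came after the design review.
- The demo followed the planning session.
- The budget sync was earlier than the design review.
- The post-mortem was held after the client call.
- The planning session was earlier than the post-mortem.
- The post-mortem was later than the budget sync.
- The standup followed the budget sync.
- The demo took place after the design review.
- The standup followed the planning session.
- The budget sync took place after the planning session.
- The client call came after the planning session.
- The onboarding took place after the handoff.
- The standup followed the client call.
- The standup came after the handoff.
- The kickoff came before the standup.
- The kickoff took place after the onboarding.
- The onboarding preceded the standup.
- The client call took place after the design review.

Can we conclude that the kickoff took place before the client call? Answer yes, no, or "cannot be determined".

cannot be determined

No chain of stated constraints runs from the kickoff to the client call, and none runs from the client call to the kickoff either.
So the relative order of the kickoff and the client call is not fixed by the given facts.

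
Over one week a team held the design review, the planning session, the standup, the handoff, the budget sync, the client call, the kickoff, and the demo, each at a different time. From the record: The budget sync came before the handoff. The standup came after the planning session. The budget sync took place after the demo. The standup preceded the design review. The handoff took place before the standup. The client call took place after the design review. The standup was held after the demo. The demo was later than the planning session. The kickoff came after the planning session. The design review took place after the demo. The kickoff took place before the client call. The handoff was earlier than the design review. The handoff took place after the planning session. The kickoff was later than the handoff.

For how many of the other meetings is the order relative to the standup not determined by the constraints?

Forced before the standup: the budget sync, the demo, the handoff, and the planning session; forced after the standup: the client call and the design review.
That leaves the kickoff with no forced order relative to the standup — 1.

1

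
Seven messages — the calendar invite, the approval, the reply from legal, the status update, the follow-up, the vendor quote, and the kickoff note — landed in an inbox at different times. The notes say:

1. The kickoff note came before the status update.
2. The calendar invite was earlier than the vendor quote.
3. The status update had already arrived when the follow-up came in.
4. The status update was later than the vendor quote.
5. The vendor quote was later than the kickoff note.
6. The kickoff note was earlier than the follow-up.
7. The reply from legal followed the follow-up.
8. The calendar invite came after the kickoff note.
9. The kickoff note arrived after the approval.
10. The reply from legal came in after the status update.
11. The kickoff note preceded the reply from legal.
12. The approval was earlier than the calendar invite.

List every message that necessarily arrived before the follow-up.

the approval, the calendar invite, the kickoff note, the status update, the vendor quote

Directly stated before the follow-up: the kickoff note and the status update.
The approval reaches the follow-up via the approval → the kickoff note → the follow-up.
The calendar invite reaches the follow-up via the calendar invite → the vendor quote → the status update → the follow-up.
The vendor quote reaches the follow-up via the vendor quote → the status update → the follow-up.
No chain forces the reply from legal ahead of the follow-up.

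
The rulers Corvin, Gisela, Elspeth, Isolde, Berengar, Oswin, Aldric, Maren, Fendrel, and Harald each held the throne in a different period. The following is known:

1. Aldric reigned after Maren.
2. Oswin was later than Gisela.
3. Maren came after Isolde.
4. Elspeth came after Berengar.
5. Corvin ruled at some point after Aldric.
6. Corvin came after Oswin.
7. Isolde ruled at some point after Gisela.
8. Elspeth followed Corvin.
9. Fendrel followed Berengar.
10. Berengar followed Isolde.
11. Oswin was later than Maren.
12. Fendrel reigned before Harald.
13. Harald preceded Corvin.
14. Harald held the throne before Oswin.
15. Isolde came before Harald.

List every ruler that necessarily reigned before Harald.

Berengar, Fendrel, Gisela, Isolde

Directly stated before Harald: Fendrel and Isolde.
Berengar reaches Harald via Berengar → Fendrel → Harald.
Gisela reaches Harald via Gisela → Isolde → Harald.
No chain forces Corvin (or any of the others) ahead of Harald.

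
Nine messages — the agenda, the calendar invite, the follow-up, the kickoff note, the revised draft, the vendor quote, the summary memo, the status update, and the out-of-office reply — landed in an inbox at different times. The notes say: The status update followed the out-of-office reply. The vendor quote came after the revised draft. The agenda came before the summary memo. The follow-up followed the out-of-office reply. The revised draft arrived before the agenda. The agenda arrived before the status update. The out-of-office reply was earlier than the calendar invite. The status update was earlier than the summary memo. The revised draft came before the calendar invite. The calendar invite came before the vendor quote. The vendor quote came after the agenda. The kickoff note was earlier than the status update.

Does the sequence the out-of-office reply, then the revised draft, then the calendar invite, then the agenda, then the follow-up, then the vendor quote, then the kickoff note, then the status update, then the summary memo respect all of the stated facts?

yes

Check each stated constraint against the proposed order — e.g. the agenda is ahead of the summary memo; the out-of-office reply is ahead of the status update. Every pair is in the required order; nothing is violated.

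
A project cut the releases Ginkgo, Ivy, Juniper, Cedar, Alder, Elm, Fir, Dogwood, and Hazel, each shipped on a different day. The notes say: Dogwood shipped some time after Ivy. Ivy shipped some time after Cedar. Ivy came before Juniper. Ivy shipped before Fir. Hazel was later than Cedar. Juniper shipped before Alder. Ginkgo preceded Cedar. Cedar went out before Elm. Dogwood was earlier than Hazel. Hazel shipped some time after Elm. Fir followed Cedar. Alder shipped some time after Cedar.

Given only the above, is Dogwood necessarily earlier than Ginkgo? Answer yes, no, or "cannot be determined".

Tracing the constraints gives Ginkgo → Cedar → Ivy → Dogwood, so Ginkgo must come before Dogwood.
That means Dogwood cannot be before Ginkgo.

no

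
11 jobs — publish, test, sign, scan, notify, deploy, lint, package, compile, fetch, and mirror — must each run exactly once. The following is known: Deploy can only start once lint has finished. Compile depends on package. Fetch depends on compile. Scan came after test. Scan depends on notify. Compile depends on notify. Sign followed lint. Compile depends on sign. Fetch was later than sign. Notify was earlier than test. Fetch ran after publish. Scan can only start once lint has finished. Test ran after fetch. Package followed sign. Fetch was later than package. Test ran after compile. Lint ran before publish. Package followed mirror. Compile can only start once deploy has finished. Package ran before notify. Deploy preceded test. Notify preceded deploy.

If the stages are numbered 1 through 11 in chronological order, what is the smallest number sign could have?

Lint must come before sign — 1 forced predecessor.
Nothing else is forced ahead of sign, so its earliest slot is position 1 + 1 = 2.

2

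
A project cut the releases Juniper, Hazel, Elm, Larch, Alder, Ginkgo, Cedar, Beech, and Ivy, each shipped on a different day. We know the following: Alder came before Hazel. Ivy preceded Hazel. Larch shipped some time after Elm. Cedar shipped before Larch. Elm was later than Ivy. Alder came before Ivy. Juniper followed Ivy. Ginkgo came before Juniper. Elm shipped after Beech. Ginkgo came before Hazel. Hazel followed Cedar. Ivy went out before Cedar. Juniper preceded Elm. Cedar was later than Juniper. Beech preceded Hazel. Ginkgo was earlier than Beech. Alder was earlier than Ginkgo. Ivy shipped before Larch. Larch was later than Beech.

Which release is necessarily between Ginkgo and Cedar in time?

Juniper

Tracing the constraints gives Ginkgo → Juniper → Cedar, so Juniper sits after Ginkgo and before Cedar.
No other release is forced both after Ginkgo and before Cedar.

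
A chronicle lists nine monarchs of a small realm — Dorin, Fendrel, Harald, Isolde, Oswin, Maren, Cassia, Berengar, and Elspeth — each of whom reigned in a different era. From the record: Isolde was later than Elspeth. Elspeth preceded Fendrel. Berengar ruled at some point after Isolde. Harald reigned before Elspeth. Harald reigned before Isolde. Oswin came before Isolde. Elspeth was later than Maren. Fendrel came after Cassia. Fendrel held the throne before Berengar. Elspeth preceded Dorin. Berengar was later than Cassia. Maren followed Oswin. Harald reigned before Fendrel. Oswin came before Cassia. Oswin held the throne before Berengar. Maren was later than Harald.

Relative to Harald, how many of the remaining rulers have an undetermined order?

2

Forced after Harald: Berengar, Dorin, Elspeth, Fendrel, Isolde, and Maren.
That leaves Cassia and Oswin with no forced order relative to Harald — 2.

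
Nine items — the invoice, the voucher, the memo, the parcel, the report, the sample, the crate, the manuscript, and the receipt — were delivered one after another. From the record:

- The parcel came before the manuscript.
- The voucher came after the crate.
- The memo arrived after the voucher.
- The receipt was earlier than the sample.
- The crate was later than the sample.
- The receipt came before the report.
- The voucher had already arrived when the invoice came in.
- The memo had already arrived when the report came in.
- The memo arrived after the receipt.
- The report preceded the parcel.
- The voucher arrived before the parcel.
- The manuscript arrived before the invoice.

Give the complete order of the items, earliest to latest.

The constraints fix every adjacent pair, so only one ordering works:
the receipt → the sample → the crate → the voucher → the memo → the report → the parcel → the manuscript → the invoice.

the receipt, the sample, the crate, the voucher, the memo, the report, the parcel, the manuscript, the invoice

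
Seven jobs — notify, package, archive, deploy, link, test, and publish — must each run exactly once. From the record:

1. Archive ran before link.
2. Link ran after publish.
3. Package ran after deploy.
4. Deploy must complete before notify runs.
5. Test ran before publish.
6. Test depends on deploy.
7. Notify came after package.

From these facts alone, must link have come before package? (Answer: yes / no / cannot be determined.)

cannot be determined

No chain of stated constraints runs from link to package, and none runs from package to link either.
So the relative order of link and package is not fixed by the given facts.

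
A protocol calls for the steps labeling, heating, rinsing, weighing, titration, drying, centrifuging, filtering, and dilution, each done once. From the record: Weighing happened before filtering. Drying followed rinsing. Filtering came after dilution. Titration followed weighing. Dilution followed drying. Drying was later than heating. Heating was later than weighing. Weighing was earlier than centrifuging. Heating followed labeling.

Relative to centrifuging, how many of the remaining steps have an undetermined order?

7

Forced before centrifuging: weighing.
That leaves dilution, drying, filtering, heating, labeling, rinsing, and titration with no forced order relative to centrifuging — 7.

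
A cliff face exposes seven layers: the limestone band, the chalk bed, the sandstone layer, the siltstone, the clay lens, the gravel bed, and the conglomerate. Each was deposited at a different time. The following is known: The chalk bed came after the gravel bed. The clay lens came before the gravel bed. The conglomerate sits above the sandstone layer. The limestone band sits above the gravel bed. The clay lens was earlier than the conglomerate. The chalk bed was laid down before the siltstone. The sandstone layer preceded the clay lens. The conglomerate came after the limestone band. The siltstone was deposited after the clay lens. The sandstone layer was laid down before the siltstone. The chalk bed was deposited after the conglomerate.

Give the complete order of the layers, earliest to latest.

The constraints fix every adjacent pair, so only one ordering works:
the sandstone layer → the clay lens → the gravel bed → the limestone band → the conglomerate → the chalk bed → the siltstone.

the sandstone layer, the clay lens, the gravel bed, the limestone band, the conglomerate, the chalk bed, the siltstone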